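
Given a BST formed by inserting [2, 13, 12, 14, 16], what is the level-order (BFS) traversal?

Tree insertion order: [2, 13, 12, 14, 16]
Tree (level-order array): [2, None, 13, 12, 14, None, None, None, 16]
BFS from the root, enqueuing left then right child of each popped node:
  queue [2] -> pop 2, enqueue [13], visited so far: [2]
  queue [13] -> pop 13, enqueue [12, 14], visited so far: [2, 13]
  queue [12, 14] -> pop 12, enqueue [none], visited so far: [2, 13, 12]
  queue [14] -> pop 14, enqueue [16], visited so far: [2, 13, 12, 14]
  queue [16] -> pop 16, enqueue [none], visited so far: [2, 13, 12, 14, 16]
Result: [2, 13, 12, 14, 16]


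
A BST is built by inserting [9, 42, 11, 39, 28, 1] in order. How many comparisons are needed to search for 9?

Search path for 9: 9
Found: True
Comparisons: 1


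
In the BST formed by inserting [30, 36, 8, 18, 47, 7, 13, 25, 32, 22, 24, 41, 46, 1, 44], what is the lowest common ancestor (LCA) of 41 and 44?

Tree insertion order: [30, 36, 8, 18, 47, 7, 13, 25, 32, 22, 24, 41, 46, 1, 44]
Tree (level-order array): [30, 8, 36, 7, 18, 32, 47, 1, None, 13, 25, None, None, 41, None, None, None, None, None, 22, None, None, 46, None, 24, 44]
In a BST, the LCA of p=41, q=44 is the first node v on the
root-to-leaf path with p <= v <= q (go left if both < v, right if both > v).
Walk from root:
  at 30: both 41 and 44 > 30, go right
  at 36: both 41 and 44 > 36, go right
  at 47: both 41 and 44 < 47, go left
  at 41: 41 <= 41 <= 44, this is the LCA
LCA = 41


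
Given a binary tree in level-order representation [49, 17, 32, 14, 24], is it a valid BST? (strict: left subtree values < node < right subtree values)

Level-order array: [49, 17, 32, 14, 24]
Validate using subtree bounds (lo, hi): at each node, require lo < value < hi,
then recurse left with hi=value and right with lo=value.
Preorder trace (stopping at first violation):
  at node 49 with bounds (-inf, +inf): OK
  at node 17 with bounds (-inf, 49): OK
  at node 14 with bounds (-inf, 17): OK
  at node 24 with bounds (17, 49): OK
  at node 32 with bounds (49, +inf): VIOLATION
Node 32 violates its bound: not (49 < 32 < +inf).
Result: Not a valid BST


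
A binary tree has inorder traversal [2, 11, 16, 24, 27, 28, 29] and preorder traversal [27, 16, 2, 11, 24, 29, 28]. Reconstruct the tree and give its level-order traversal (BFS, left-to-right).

Inorder:  [2, 11, 16, 24, 27, 28, 29]
Preorder: [27, 16, 2, 11, 24, 29, 28]
Algorithm: preorder visits root first, so consume preorder in order;
for each root, split the current inorder slice at that value into
left-subtree inorder and right-subtree inorder, then recurse.
Recursive splits:
  root=27; inorder splits into left=[2, 11, 16, 24], right=[28, 29]
  root=16; inorder splits into left=[2, 11], right=[24]
  root=2; inorder splits into left=[], right=[11]
  root=11; inorder splits into left=[], right=[]
  root=24; inorder splits into left=[], right=[]
  root=29; inorder splits into left=[28], right=[]
  root=28; inorder splits into left=[], right=[]
Reconstructed level-order: [27, 16, 29, 2, 24, 28, 11]


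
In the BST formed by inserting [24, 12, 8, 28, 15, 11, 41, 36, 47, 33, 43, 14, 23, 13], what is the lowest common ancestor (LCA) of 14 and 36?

Tree insertion order: [24, 12, 8, 28, 15, 11, 41, 36, 47, 33, 43, 14, 23, 13]
Tree (level-order array): [24, 12, 28, 8, 15, None, 41, None, 11, 14, 23, 36, 47, None, None, 13, None, None, None, 33, None, 43]
In a BST, the LCA of p=14, q=36 is the first node v on the
root-to-leaf path with p <= v <= q (go left if both < v, right if both > v).
Walk from root:
  at 24: 14 <= 24 <= 36, this is the LCA
LCA = 24


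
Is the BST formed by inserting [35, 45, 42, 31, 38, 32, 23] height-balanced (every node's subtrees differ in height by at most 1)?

Tree (level-order array): [35, 31, 45, 23, 32, 42, None, None, None, None, None, 38]
Definition: a tree is height-balanced if, at every node, |h(left) - h(right)| <= 1 (empty subtree has height -1).
Bottom-up per-node check:
  node 23: h_left=-1, h_right=-1, diff=0 [OK], height=0
  node 32: h_left=-1, h_right=-1, diff=0 [OK], height=0
  node 31: h_left=0, h_right=0, diff=0 [OK], height=1
  node 38: h_left=-1, h_right=-1, diff=0 [OK], height=0
  node 42: h_left=0, h_right=-1, diff=1 [OK], height=1
  node 45: h_left=1, h_right=-1, diff=2 [FAIL (|1--1|=2 > 1)], height=2
  node 35: h_left=1, h_right=2, diff=1 [OK], height=3
Node 45 violates the condition: |1 - -1| = 2 > 1.
Result: Not balanced


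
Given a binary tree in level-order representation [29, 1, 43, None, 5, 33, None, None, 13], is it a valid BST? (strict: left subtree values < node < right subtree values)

Level-order array: [29, 1, 43, None, 5, 33, None, None, 13]
Validate using subtree bounds (lo, hi): at each node, require lo < value < hi,
then recurse left with hi=value and right with lo=value.
Preorder trace (stopping at first violation):
  at node 29 with bounds (-inf, +inf): OK
  at node 1 with bounds (-inf, 29): OK
  at node 5 with bounds (1, 29): OK
  at node 13 with bounds (5, 29): OK
  at node 43 with bounds (29, +inf): OK
  at node 33 with bounds (29, 43): OK
No violation found at any node.
Result: Valid BST


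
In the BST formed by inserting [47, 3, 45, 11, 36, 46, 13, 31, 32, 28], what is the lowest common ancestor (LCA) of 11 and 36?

Tree insertion order: [47, 3, 45, 11, 36, 46, 13, 31, 32, 28]
Tree (level-order array): [47, 3, None, None, 45, 11, 46, None, 36, None, None, 13, None, None, 31, 28, 32]
In a BST, the LCA of p=11, q=36 is the first node v on the
root-to-leaf path with p <= v <= q (go left if both < v, right if both > v).
Walk from root:
  at 47: both 11 and 36 < 47, go left
  at 3: both 11 and 36 > 3, go right
  at 45: both 11 and 36 < 45, go left
  at 11: 11 <= 11 <= 36, this is the LCA
LCA = 11


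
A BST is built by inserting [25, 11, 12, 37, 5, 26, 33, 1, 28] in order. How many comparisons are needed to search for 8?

Search path for 8: 25 -> 11 -> 5
Found: False
Comparisons: 3


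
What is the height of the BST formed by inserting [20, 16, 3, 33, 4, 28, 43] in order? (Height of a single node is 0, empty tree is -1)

Insertion order: [20, 16, 3, 33, 4, 28, 43]
Tree (level-order array): [20, 16, 33, 3, None, 28, 43, None, 4]
Compute height bottom-up (empty subtree = -1):
  height(4) = 1 + max(-1, -1) = 0
  height(3) = 1 + max(-1, 0) = 1
  height(16) = 1 + max(1, -1) = 2
  height(28) = 1 + max(-1, -1) = 0
  height(43) = 1 + max(-1, -1) = 0
  height(33) = 1 + max(0, 0) = 1
  height(20) = 1 + max(2, 1) = 3
Height = 3


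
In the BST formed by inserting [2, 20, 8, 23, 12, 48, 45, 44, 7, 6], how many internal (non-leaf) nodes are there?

Tree built from: [2, 20, 8, 23, 12, 48, 45, 44, 7, 6]
Tree (level-order array): [2, None, 20, 8, 23, 7, 12, None, 48, 6, None, None, None, 45, None, None, None, 44]
Rule: An internal node has at least one child.
Per-node child counts:
  node 2: 1 child(ren)
  node 20: 2 child(ren)
  node 8: 2 child(ren)
  node 7: 1 child(ren)
  node 6: 0 child(ren)
  node 12: 0 child(ren)
  node 23: 1 child(ren)
  node 48: 1 child(ren)
  node 45: 1 child(ren)
  node 44: 0 child(ren)
Matching nodes: [2, 20, 8, 7, 23, 48, 45]
Count of internal (non-leaf) nodes: 7


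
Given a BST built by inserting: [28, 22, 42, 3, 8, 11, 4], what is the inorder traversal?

Tree insertion order: [28, 22, 42, 3, 8, 11, 4]
Tree (level-order array): [28, 22, 42, 3, None, None, None, None, 8, 4, 11]
Inorder traversal: [3, 4, 8, 11, 22, 28, 42]


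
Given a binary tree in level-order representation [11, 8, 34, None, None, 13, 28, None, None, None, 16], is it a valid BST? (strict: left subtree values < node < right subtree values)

Level-order array: [11, 8, 34, None, None, 13, 28, None, None, None, 16]
Validate using subtree bounds (lo, hi): at each node, require lo < value < hi,
then recurse left with hi=value and right with lo=value.
Preorder trace (stopping at first violation):
  at node 11 with bounds (-inf, +inf): OK
  at node 8 with bounds (-inf, 11): OK
  at node 34 with bounds (11, +inf): OK
  at node 13 with bounds (11, 34): OK
  at node 28 with bounds (34, +inf): VIOLATION
Node 28 violates its bound: not (34 < 28 < +inf).
Result: Not a valid BST


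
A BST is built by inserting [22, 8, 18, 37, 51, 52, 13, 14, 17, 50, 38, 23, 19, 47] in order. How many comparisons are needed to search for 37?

Search path for 37: 22 -> 37
Found: True
Comparisons: 2


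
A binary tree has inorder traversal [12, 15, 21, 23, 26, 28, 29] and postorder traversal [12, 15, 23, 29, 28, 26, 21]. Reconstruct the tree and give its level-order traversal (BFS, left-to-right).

Inorder:   [12, 15, 21, 23, 26, 28, 29]
Postorder: [12, 15, 23, 29, 28, 26, 21]
Algorithm: postorder visits root last, so walk postorder right-to-left;
each value is the root of the current inorder slice — split it at that
value, recurse on the right subtree first, then the left.
Recursive splits:
  root=21; inorder splits into left=[12, 15], right=[23, 26, 28, 29]
  root=26; inorder splits into left=[23], right=[28, 29]
  root=28; inorder splits into left=[], right=[29]
  root=29; inorder splits into left=[], right=[]
  root=23; inorder splits into left=[], right=[]
  root=15; inorder splits into left=[12], right=[]
  root=12; inorder splits into left=[], right=[]
Reconstructed level-order: [21, 15, 26, 12, 23, 28, 29]


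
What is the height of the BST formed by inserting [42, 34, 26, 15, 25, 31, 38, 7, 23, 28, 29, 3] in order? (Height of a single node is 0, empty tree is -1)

Insertion order: [42, 34, 26, 15, 25, 31, 38, 7, 23, 28, 29, 3]
Tree (level-order array): [42, 34, None, 26, 38, 15, 31, None, None, 7, 25, 28, None, 3, None, 23, None, None, 29]
Compute height bottom-up (empty subtree = -1):
  height(3) = 1 + max(-1, -1) = 0
  height(7) = 1 + max(0, -1) = 1
  height(23) = 1 + max(-1, -1) = 0
  height(25) = 1 + max(0, -1) = 1
  height(15) = 1 + max(1, 1) = 2
  height(29) = 1 + max(-1, -1) = 0
  height(28) = 1 + max(-1, 0) = 1
  height(31) = 1 + max(1, -1) = 2
  height(26) = 1 + max(2, 2) = 3
  height(38) = 1 + max(-1, -1) = 0
  height(34) = 1 + max(3, 0) = 4
  height(42) = 1 + max(4, -1) = 5
Height = 5


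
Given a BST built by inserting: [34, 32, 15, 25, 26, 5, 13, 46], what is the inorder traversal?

Tree insertion order: [34, 32, 15, 25, 26, 5, 13, 46]
Tree (level-order array): [34, 32, 46, 15, None, None, None, 5, 25, None, 13, None, 26]
Inorder traversal: [5, 13, 15, 25, 26, 32, 34, 46]


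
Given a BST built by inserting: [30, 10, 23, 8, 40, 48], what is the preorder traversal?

Tree insertion order: [30, 10, 23, 8, 40, 48]
Tree (level-order array): [30, 10, 40, 8, 23, None, 48]
Preorder traversal: [30, 10, 8, 23, 40, 48]


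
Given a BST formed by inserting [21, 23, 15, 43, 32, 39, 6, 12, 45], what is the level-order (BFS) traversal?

Tree insertion order: [21, 23, 15, 43, 32, 39, 6, 12, 45]
Tree (level-order array): [21, 15, 23, 6, None, None, 43, None, 12, 32, 45, None, None, None, 39]
BFS from the root, enqueuing left then right child of each popped node:
  queue [21] -> pop 21, enqueue [15, 23], visited so far: [21]
  queue [15, 23] -> pop 15, enqueue [6], visited so far: [21, 15]
  queue [23, 6] -> pop 23, enqueue [43], visited so far: [21, 15, 23]
  queue [6, 43] -> pop 6, enqueue [12], visited so far: [21, 15, 23, 6]
  queue [43, 12] -> pop 43, enqueue [32, 45], visited so far: [21, 15, 23, 6, 43]
  queue [12, 32, 45] -> pop 12, enqueue [none], visited so far: [21, 15, 23, 6, 43, 12]
  queue [32, 45] -> pop 32, enqueue [39], visited so far: [21, 15, 23, 6, 43, 12, 32]
  queue [45, 39] -> pop 45, enqueue [none], visited so far: [21, 15, 23, 6, 43, 12, 32, 45]
  queue [39] -> pop 39, enqueue [none], visited so far: [21, 15, 23, 6, 43, 12, 32, 45, 39]
Result: [21, 15, 23, 6, 43, 12, 32, 45, 39]


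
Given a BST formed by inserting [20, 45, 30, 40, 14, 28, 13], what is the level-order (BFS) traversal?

Tree insertion order: [20, 45, 30, 40, 14, 28, 13]
Tree (level-order array): [20, 14, 45, 13, None, 30, None, None, None, 28, 40]
BFS from the root, enqueuing left then right child of each popped node:
  queue [20] -> pop 20, enqueue [14, 45], visited so far: [20]
  queue [14, 45] -> pop 14, enqueue [13], visited so far: [20, 14]
  queue [45, 13] -> pop 45, enqueue [30], visited so far: [20, 14, 45]
  queue [13, 30] -> pop 13, enqueue [none], visited so far: [20, 14, 45, 13]
  queue [30] -> pop 30, enqueue [28, 40], visited so far: [20, 14, 45, 13, 30]
  queue [28, 40] -> pop 28, enqueue [none], visited so far: [20, 14, 45, 13, 30, 28]
  queue [40] -> pop 40, enqueue [none], visited so far: [20, 14, 45, 13, 30, 28, 40]
Result: [20, 14, 45, 13, 30, 28, 40]


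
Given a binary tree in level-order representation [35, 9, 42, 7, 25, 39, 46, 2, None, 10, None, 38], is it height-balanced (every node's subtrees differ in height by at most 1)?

Tree (level-order array): [35, 9, 42, 7, 25, 39, 46, 2, None, 10, None, 38]
Definition: a tree is height-balanced if, at every node, |h(left) - h(right)| <= 1 (empty subtree has height -1).
Bottom-up per-node check:
  node 2: h_left=-1, h_right=-1, diff=0 [OK], height=0
  node 7: h_left=0, h_right=-1, diff=1 [OK], height=1
  node 10: h_left=-1, h_right=-1, diff=0 [OK], height=0
  node 25: h_left=0, h_right=-1, diff=1 [OK], height=1
  node 9: h_left=1, h_right=1, diff=0 [OK], height=2
  node 38: h_left=-1, h_right=-1, diff=0 [OK], height=0
  node 39: h_left=0, h_right=-1, diff=1 [OK], height=1
  node 46: h_left=-1, h_right=-1, diff=0 [OK], height=0
  node 42: h_left=1, h_right=0, diff=1 [OK], height=2
  node 35: h_left=2, h_right=2, diff=0 [OK], height=3
All nodes satisfy the balance condition.
Result: Balanced


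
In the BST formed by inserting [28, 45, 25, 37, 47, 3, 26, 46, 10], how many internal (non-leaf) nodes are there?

Tree built from: [28, 45, 25, 37, 47, 3, 26, 46, 10]
Tree (level-order array): [28, 25, 45, 3, 26, 37, 47, None, 10, None, None, None, None, 46]
Rule: An internal node has at least one child.
Per-node child counts:
  node 28: 2 child(ren)
  node 25: 2 child(ren)
  node 3: 1 child(ren)
  node 10: 0 child(ren)
  node 26: 0 child(ren)
  node 45: 2 child(ren)
  node 37: 0 child(ren)
  node 47: 1 child(ren)
  node 46: 0 child(ren)
Matching nodes: [28, 25, 3, 45, 47]
Count of internal (non-leaf) nodes: 5


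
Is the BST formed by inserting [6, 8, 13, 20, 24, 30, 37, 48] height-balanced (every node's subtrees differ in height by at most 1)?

Tree (level-order array): [6, None, 8, None, 13, None, 20, None, 24, None, 30, None, 37, None, 48]
Definition: a tree is height-balanced if, at every node, |h(left) - h(right)| <= 1 (empty subtree has height -1).
Bottom-up per-node check:
  node 48: h_left=-1, h_right=-1, diff=0 [OK], height=0
  node 37: h_left=-1, h_right=0, diff=1 [OK], height=1
  node 30: h_left=-1, h_right=1, diff=2 [FAIL (|-1-1|=2 > 1)], height=2
  node 24: h_left=-1, h_right=2, diff=3 [FAIL (|-1-2|=3 > 1)], height=3
  node 20: h_left=-1, h_right=3, diff=4 [FAIL (|-1-3|=4 > 1)], height=4
  node 13: h_left=-1, h_right=4, diff=5 [FAIL (|-1-4|=5 > 1)], height=5
  node 8: h_left=-1, h_right=5, diff=6 [FAIL (|-1-5|=6 > 1)], height=6
  node 6: h_left=-1, h_right=6, diff=7 [FAIL (|-1-6|=7 > 1)], height=7
Node 30 violates the condition: |-1 - 1| = 2 > 1.
Result: Not balanced


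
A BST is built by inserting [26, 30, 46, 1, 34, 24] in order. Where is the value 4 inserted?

Starting tree (level order): [26, 1, 30, None, 24, None, 46, None, None, 34]
Insertion path: 26 -> 1 -> 24
Result: insert 4 as left child of 24
Final tree (level order): [26, 1, 30, None, 24, None, 46, 4, None, 34]


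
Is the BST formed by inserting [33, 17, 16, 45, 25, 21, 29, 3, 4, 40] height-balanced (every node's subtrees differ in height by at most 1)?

Tree (level-order array): [33, 17, 45, 16, 25, 40, None, 3, None, 21, 29, None, None, None, 4]
Definition: a tree is height-balanced if, at every node, |h(left) - h(right)| <= 1 (empty subtree has height -1).
Bottom-up per-node check:
  node 4: h_left=-1, h_right=-1, diff=0 [OK], height=0
  node 3: h_left=-1, h_right=0, diff=1 [OK], height=1
  node 16: h_left=1, h_right=-1, diff=2 [FAIL (|1--1|=2 > 1)], height=2
  node 21: h_left=-1, h_right=-1, diff=0 [OK], height=0
  node 29: h_left=-1, h_right=-1, diff=0 [OK], height=0
  node 25: h_left=0, h_right=0, diff=0 [OK], height=1
  node 17: h_left=2, h_right=1, diff=1 [OK], height=3
  node 40: h_left=-1, h_right=-1, diff=0 [OK], height=0
  node 45: h_left=0, h_right=-1, diff=1 [OK], height=1
  node 33: h_left=3, h_right=1, diff=2 [FAIL (|3-1|=2 > 1)], height=4
Node 16 violates the condition: |1 - -1| = 2 > 1.
Result: Not balanced


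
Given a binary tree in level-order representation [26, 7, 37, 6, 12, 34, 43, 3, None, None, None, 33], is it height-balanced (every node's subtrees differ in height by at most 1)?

Tree (level-order array): [26, 7, 37, 6, 12, 34, 43, 3, None, None, None, 33]
Definition: a tree is height-balanced if, at every node, |h(left) - h(right)| <= 1 (empty subtree has height -1).
Bottom-up per-node check:
  node 3: h_left=-1, h_right=-1, diff=0 [OK], height=0
  node 6: h_left=0, h_right=-1, diff=1 [OK], height=1
  node 12: h_left=-1, h_right=-1, diff=0 [OK], height=0
  node 7: h_left=1, h_right=0, diff=1 [OK], height=2
  node 33: h_left=-1, h_right=-1, diff=0 [OK], height=0
  node 34: h_left=0, h_right=-1, diff=1 [OK], height=1
  node 43: h_left=-1, h_right=-1, diff=0 [OK], height=0
  node 37: h_left=1, h_right=0, diff=1 [OK], height=2
  node 26: h_left=2, h_right=2, diff=0 [OK], height=3
All nodes satisfy the balance condition.
Result: Balanced


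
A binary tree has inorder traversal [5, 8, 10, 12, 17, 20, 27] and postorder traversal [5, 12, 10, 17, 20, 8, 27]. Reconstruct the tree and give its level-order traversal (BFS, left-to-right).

Inorder:   [5, 8, 10, 12, 17, 20, 27]
Postorder: [5, 12, 10, 17, 20, 8, 27]
Algorithm: postorder visits root last, so walk postorder right-to-left;
each value is the root of the current inorder slice — split it at that
value, recurse on the right subtree first, then the left.
Recursive splits:
  root=27; inorder splits into left=[5, 8, 10, 12, 17, 20], right=[]
  root=8; inorder splits into left=[5], right=[10, 12, 17, 20]
  root=20; inorder splits into left=[10, 12, 17], right=[]
  root=17; inorder splits into left=[10, 12], right=[]
  root=10; inorder splits into left=[], right=[12]
  root=12; inorder splits into left=[], right=[]
  root=5; inorder splits into left=[], right=[]
Reconstructed level-order: [27, 8, 5, 20, 17, 10, 12]


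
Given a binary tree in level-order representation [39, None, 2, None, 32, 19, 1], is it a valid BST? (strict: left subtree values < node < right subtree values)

Level-order array: [39, None, 2, None, 32, 19, 1]
Validate using subtree bounds (lo, hi): at each node, require lo < value < hi,
then recurse left with hi=value and right with lo=value.
Preorder trace (stopping at first violation):
  at node 39 with bounds (-inf, +inf): OK
  at node 2 with bounds (39, +inf): VIOLATION
Node 2 violates its bound: not (39 < 2 < +inf).
Result: Not a valid BST


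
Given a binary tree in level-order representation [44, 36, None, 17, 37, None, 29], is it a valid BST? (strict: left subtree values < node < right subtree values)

Level-order array: [44, 36, None, 17, 37, None, 29]
Validate using subtree bounds (lo, hi): at each node, require lo < value < hi,
then recurse left with hi=value and right with lo=value.
Preorder trace (stopping at first violation):
  at node 44 with bounds (-inf, +inf): OK
  at node 36 with bounds (-inf, 44): OK
  at node 17 with bounds (-inf, 36): OK
  at node 29 with bounds (17, 36): OK
  at node 37 with bounds (36, 44): OK
No violation found at any node.
Result: Valid BST


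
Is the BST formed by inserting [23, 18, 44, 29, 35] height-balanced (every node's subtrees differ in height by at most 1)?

Tree (level-order array): [23, 18, 44, None, None, 29, None, None, 35]
Definition: a tree is height-balanced if, at every node, |h(left) - h(right)| <= 1 (empty subtree has height -1).
Bottom-up per-node check:
  node 18: h_left=-1, h_right=-1, diff=0 [OK], height=0
  node 35: h_left=-1, h_right=-1, diff=0 [OK], height=0
  node 29: h_left=-1, h_right=0, diff=1 [OK], height=1
  node 44: h_left=1, h_right=-1, diff=2 [FAIL (|1--1|=2 > 1)], height=2
  node 23: h_left=0, h_right=2, diff=2 [FAIL (|0-2|=2 > 1)], height=3
Node 44 violates the condition: |1 - -1| = 2 > 1.
Result: Not balanced


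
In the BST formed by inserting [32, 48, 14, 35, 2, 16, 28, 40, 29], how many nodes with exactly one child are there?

Tree built from: [32, 48, 14, 35, 2, 16, 28, 40, 29]
Tree (level-order array): [32, 14, 48, 2, 16, 35, None, None, None, None, 28, None, 40, None, 29]
Rule: These are nodes with exactly 1 non-null child.
Per-node child counts:
  node 32: 2 child(ren)
  node 14: 2 child(ren)
  node 2: 0 child(ren)
  node 16: 1 child(ren)
  node 28: 1 child(ren)
  node 29: 0 child(ren)
  node 48: 1 child(ren)
  node 35: 1 child(ren)
  node 40: 0 child(ren)
Matching nodes: [16, 28, 48, 35]
Count of nodes with exactly one child: 4


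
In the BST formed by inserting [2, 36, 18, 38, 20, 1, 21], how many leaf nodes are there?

Tree built from: [2, 36, 18, 38, 20, 1, 21]
Tree (level-order array): [2, 1, 36, None, None, 18, 38, None, 20, None, None, None, 21]
Rule: A leaf has 0 children.
Per-node child counts:
  node 2: 2 child(ren)
  node 1: 0 child(ren)
  node 36: 2 child(ren)
  node 18: 1 child(ren)
  node 20: 1 child(ren)
  node 21: 0 child(ren)
  node 38: 0 child(ren)
Matching nodes: [1, 21, 38]
Count of leaf nodes: 3


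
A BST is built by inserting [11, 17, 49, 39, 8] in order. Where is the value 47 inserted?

Starting tree (level order): [11, 8, 17, None, None, None, 49, 39]
Insertion path: 11 -> 17 -> 49 -> 39
Result: insert 47 as right child of 39
Final tree (level order): [11, 8, 17, None, None, None, 49, 39, None, None, 47]


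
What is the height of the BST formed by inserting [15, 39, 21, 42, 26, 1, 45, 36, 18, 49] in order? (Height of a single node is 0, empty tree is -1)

Insertion order: [15, 39, 21, 42, 26, 1, 45, 36, 18, 49]
Tree (level-order array): [15, 1, 39, None, None, 21, 42, 18, 26, None, 45, None, None, None, 36, None, 49]
Compute height bottom-up (empty subtree = -1):
  height(1) = 1 + max(-1, -1) = 0
  height(18) = 1 + max(-1, -1) = 0
  height(36) = 1 + max(-1, -1) = 0
  height(26) = 1 + max(-1, 0) = 1
  height(21) = 1 + max(0, 1) = 2
  height(49) = 1 + max(-1, -1) = 0
  height(45) = 1 + max(-1, 0) = 1
  height(42) = 1 + max(-1, 1) = 2
  height(39) = 1 + max(2, 2) = 3
  height(15) = 1 + max(0, 3) = 4
Height = 4


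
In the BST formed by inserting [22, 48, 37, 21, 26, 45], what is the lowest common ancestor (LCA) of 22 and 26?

Tree insertion order: [22, 48, 37, 21, 26, 45]
Tree (level-order array): [22, 21, 48, None, None, 37, None, 26, 45]
In a BST, the LCA of p=22, q=26 is the first node v on the
root-to-leaf path with p <= v <= q (go left if both < v, right if both > v).
Walk from root:
  at 22: 22 <= 22 <= 26, this is the LCA
LCA = 22


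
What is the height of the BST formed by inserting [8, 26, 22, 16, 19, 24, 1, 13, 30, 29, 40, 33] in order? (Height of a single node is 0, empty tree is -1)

Insertion order: [8, 26, 22, 16, 19, 24, 1, 13, 30, 29, 40, 33]
Tree (level-order array): [8, 1, 26, None, None, 22, 30, 16, 24, 29, 40, 13, 19, None, None, None, None, 33]
Compute height bottom-up (empty subtree = -1):
  height(1) = 1 + max(-1, -1) = 0
  height(13) = 1 + max(-1, -1) = 0
  height(19) = 1 + max(-1, -1) = 0
  height(16) = 1 + max(0, 0) = 1
  height(24) = 1 + max(-1, -1) = 0
  height(22) = 1 + max(1, 0) = 2
  height(29) = 1 + max(-1, -1) = 0
  height(33) = 1 + max(-1, -1) = 0
  height(40) = 1 + max(0, -1) = 1
  height(30) = 1 + max(0, 1) = 2
  height(26) = 1 + max(2, 2) = 3
  height(8) = 1 + max(0, 3) = 4
Height = 4


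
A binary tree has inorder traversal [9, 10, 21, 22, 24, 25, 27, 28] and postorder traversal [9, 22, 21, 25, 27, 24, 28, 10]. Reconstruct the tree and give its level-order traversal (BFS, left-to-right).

Inorder:   [9, 10, 21, 22, 24, 25, 27, 28]
Postorder: [9, 22, 21, 25, 27, 24, 28, 10]
Algorithm: postorder visits root last, so walk postorder right-to-left;
each value is the root of the current inorder slice — split it at that
value, recurse on the right subtree first, then the left.
Recursive splits:
  root=10; inorder splits into left=[9], right=[21, 22, 24, 25, 27, 28]
  root=28; inorder splits into left=[21, 22, 24, 25, 27], right=[]
  root=24; inorder splits into left=[21, 22], right=[25, 27]
  root=27; inorder splits into left=[25], right=[]
  root=25; inorder splits into left=[], right=[]
  root=21; inorder splits into left=[], right=[22]
  root=22; inorder splits into left=[], right=[]
  root=9; inorder splits into left=[], right=[]
Reconstructed level-order: [10, 9, 28, 24, 21, 27, 22, 25]


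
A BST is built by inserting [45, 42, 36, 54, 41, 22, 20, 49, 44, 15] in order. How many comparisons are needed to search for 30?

Search path for 30: 45 -> 42 -> 36 -> 22
Found: False
Comparisons: 4


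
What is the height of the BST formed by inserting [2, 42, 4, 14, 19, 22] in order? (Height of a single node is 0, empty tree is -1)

Insertion order: [2, 42, 4, 14, 19, 22]
Tree (level-order array): [2, None, 42, 4, None, None, 14, None, 19, None, 22]
Compute height bottom-up (empty subtree = -1):
  height(22) = 1 + max(-1, -1) = 0
  height(19) = 1 + max(-1, 0) = 1
  height(14) = 1 + max(-1, 1) = 2
  height(4) = 1 + max(-1, 2) = 3
  height(42) = 1 + max(3, -1) = 4
  height(2) = 1 + max(-1, 4) = 5
Height = 5


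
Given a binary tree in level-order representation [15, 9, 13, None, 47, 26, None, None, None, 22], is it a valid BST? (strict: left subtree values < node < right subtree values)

Level-order array: [15, 9, 13, None, 47, 26, None, None, None, 22]
Validate using subtree bounds (lo, hi): at each node, require lo < value < hi,
then recurse left with hi=value and right with lo=value.
Preorder trace (stopping at first violation):
  at node 15 with bounds (-inf, +inf): OK
  at node 9 with bounds (-inf, 15): OK
  at node 47 with bounds (9, 15): VIOLATION
Node 47 violates its bound: not (9 < 47 < 15).
Result: Not a valid BST


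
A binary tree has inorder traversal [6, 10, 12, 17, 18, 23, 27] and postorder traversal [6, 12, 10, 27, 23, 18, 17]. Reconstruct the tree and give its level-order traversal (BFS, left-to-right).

Inorder:   [6, 10, 12, 17, 18, 23, 27]
Postorder: [6, 12, 10, 27, 23, 18, 17]
Algorithm: postorder visits root last, so walk postorder right-to-left;
each value is the root of the current inorder slice — split it at that
value, recurse on the right subtree first, then the left.
Recursive splits:
  root=17; inorder splits into left=[6, 10, 12], right=[18, 23, 27]
  root=18; inorder splits into left=[], right=[23, 27]
  root=23; inorder splits into left=[], right=[27]
  root=27; inorder splits into left=[], right=[]
  root=10; inorder splits into left=[6], right=[12]
  root=12; inorder splits into left=[], right=[]
  root=6; inorder splits into left=[], right=[]
Reconstructed level-order: [17, 10, 18, 6, 12, 23, 27]


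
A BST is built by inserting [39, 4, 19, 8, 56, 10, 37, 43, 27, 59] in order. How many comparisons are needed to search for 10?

Search path for 10: 39 -> 4 -> 19 -> 8 -> 10
Found: True
Comparisons: 5


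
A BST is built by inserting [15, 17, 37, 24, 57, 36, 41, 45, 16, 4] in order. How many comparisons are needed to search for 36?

Search path for 36: 15 -> 17 -> 37 -> 24 -> 36
Found: True
Comparisons: 5


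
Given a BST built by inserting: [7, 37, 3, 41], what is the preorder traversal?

Tree insertion order: [7, 37, 3, 41]
Tree (level-order array): [7, 3, 37, None, None, None, 41]
Preorder traversal: [7, 3, 37, 41]


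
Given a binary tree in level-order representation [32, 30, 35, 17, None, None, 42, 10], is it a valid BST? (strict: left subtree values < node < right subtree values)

Level-order array: [32, 30, 35, 17, None, None, 42, 10]
Validate using subtree bounds (lo, hi): at each node, require lo < value < hi,
then recurse left with hi=value and right with lo=value.
Preorder trace (stopping at first violation):
  at node 32 with bounds (-inf, +inf): OK
  at node 30 with bounds (-inf, 32): OK
  at node 17 with bounds (-inf, 30): OK
  at node 10 with bounds (-inf, 17): OK
  at node 35 with bounds (32, +inf): OK
  at node 42 with bounds (35, +inf): OK
No violation found at any node.
Result: Valid BST


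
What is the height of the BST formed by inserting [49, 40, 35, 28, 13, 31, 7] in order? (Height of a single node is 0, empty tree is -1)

Insertion order: [49, 40, 35, 28, 13, 31, 7]
Tree (level-order array): [49, 40, None, 35, None, 28, None, 13, 31, 7]
Compute height bottom-up (empty subtree = -1):
  height(7) = 1 + max(-1, -1) = 0
  height(13) = 1 + max(0, -1) = 1
  height(31) = 1 + max(-1, -1) = 0
  height(28) = 1 + max(1, 0) = 2
  height(35) = 1 + max(2, -1) = 3
  height(40) = 1 + max(3, -1) = 4
  height(49) = 1 + max(4, -1) = 5
Height = 5


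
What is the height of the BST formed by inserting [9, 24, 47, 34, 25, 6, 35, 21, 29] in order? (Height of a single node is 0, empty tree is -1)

Insertion order: [9, 24, 47, 34, 25, 6, 35, 21, 29]
Tree (level-order array): [9, 6, 24, None, None, 21, 47, None, None, 34, None, 25, 35, None, 29]
Compute height bottom-up (empty subtree = -1):
  height(6) = 1 + max(-1, -1) = 0
  height(21) = 1 + max(-1, -1) = 0
  height(29) = 1 + max(-1, -1) = 0
  height(25) = 1 + max(-1, 0) = 1
  height(35) = 1 + max(-1, -1) = 0
  height(34) = 1 + max(1, 0) = 2
  height(47) = 1 + max(2, -1) = 3
  height(24) = 1 + max(0, 3) = 4
  height(9) = 1 + max(0, 4) = 5
Height = 5


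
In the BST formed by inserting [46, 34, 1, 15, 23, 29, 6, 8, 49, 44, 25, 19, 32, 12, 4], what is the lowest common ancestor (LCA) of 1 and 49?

Tree insertion order: [46, 34, 1, 15, 23, 29, 6, 8, 49, 44, 25, 19, 32, 12, 4]
Tree (level-order array): [46, 34, 49, 1, 44, None, None, None, 15, None, None, 6, 23, 4, 8, 19, 29, None, None, None, 12, None, None, 25, 32]
In a BST, the LCA of p=1, q=49 is the first node v on the
root-to-leaf path with p <= v <= q (go left if both < v, right if both > v).
Walk from root:
  at 46: 1 <= 46 <= 49, this is the LCA
LCA = 46


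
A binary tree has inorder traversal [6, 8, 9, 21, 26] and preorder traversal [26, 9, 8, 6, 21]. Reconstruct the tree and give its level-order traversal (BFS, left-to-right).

Inorder:  [6, 8, 9, 21, 26]
Preorder: [26, 9, 8, 6, 21]
Algorithm: preorder visits root first, so consume preorder in order;
for each root, split the current inorder slice at that value into
left-subtree inorder and right-subtree inorder, then recurse.
Recursive splits:
  root=26; inorder splits into left=[6, 8, 9, 21], right=[]
  root=9; inorder splits into left=[6, 8], right=[21]
  root=8; inorder splits into left=[6], right=[]
  root=6; inorder splits into left=[], right=[]
  root=21; inorder splits into left=[], right=[]
Reconstructed level-order: [26, 9, 8, 21, 6]


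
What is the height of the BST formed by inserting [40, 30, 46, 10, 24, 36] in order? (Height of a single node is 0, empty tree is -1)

Insertion order: [40, 30, 46, 10, 24, 36]
Tree (level-order array): [40, 30, 46, 10, 36, None, None, None, 24]
Compute height bottom-up (empty subtree = -1):
  height(24) = 1 + max(-1, -1) = 0
  height(10) = 1 + max(-1, 0) = 1
  height(36) = 1 + max(-1, -1) = 0
  height(30) = 1 + max(1, 0) = 2
  height(46) = 1 + max(-1, -1) = 0
  height(40) = 1 + max(2, 0) = 3
Height = 3


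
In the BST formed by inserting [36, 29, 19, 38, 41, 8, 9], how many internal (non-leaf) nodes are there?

Tree built from: [36, 29, 19, 38, 41, 8, 9]
Tree (level-order array): [36, 29, 38, 19, None, None, 41, 8, None, None, None, None, 9]
Rule: An internal node has at least one child.
Per-node child counts:
  node 36: 2 child(ren)
  node 29: 1 child(ren)
  node 19: 1 child(ren)
  node 8: 1 child(ren)
  node 9: 0 child(ren)
  node 38: 1 child(ren)
  node 41: 0 child(ren)
Matching nodes: [36, 29, 19, 8, 38]
Count of internal (non-leaf) nodes: 5


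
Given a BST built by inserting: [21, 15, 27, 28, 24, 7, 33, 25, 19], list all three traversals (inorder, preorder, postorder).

Tree insertion order: [21, 15, 27, 28, 24, 7, 33, 25, 19]
Tree (level-order array): [21, 15, 27, 7, 19, 24, 28, None, None, None, None, None, 25, None, 33]
Inorder (L, root, R): [7, 15, 19, 21, 24, 25, 27, 28, 33]
Preorder (root, L, R): [21, 15, 7, 19, 27, 24, 25, 28, 33]
Postorder (L, R, root): [7, 19, 15, 25, 24, 33, 28, 27, 21]


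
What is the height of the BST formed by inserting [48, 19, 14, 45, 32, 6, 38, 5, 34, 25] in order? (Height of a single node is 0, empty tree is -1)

Insertion order: [48, 19, 14, 45, 32, 6, 38, 5, 34, 25]
Tree (level-order array): [48, 19, None, 14, 45, 6, None, 32, None, 5, None, 25, 38, None, None, None, None, 34]
Compute height bottom-up (empty subtree = -1):
  height(5) = 1 + max(-1, -1) = 0
  height(6) = 1 + max(0, -1) = 1
  height(14) = 1 + max(1, -1) = 2
  height(25) = 1 + max(-1, -1) = 0
  height(34) = 1 + max(-1, -1) = 0
  height(38) = 1 + max(0, -1) = 1
  height(32) = 1 + max(0, 1) = 2
  height(45) = 1 + max(2, -1) = 3
  height(19) = 1 + max(2, 3) = 4
  height(48) = 1 + max(4, -1) = 5
Height = 5


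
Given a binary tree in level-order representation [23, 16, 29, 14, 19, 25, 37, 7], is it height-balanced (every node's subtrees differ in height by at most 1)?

Tree (level-order array): [23, 16, 29, 14, 19, 25, 37, 7]
Definition: a tree is height-balanced if, at every node, |h(left) - h(right)| <= 1 (empty subtree has height -1).
Bottom-up per-node check:
  node 7: h_left=-1, h_right=-1, diff=0 [OK], height=0
  node 14: h_left=0, h_right=-1, diff=1 [OK], height=1
  node 19: h_left=-1, h_right=-1, diff=0 [OK], height=0
  node 16: h_left=1, h_right=0, diff=1 [OK], height=2
  node 25: h_left=-1, h_right=-1, diff=0 [OK], height=0
  node 37: h_left=-1, h_right=-1, diff=0 [OK], height=0
  node 29: h_left=0, h_right=0, diff=0 [OK], height=1
  node 23: h_left=2, h_right=1, diff=1 [OK], height=3
All nodes satisfy the balance condition.
Result: Balanced


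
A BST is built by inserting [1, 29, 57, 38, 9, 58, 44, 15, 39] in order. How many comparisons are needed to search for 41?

Search path for 41: 1 -> 29 -> 57 -> 38 -> 44 -> 39
Found: False
Comparisons: 6


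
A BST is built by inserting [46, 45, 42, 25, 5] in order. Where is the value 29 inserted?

Starting tree (level order): [46, 45, None, 42, None, 25, None, 5]
Insertion path: 46 -> 45 -> 42 -> 25
Result: insert 29 as right child of 25
Final tree (level order): [46, 45, None, 42, None, 25, None, 5, 29]


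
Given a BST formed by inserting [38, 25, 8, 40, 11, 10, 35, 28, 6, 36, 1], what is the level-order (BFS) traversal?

Tree insertion order: [38, 25, 8, 40, 11, 10, 35, 28, 6, 36, 1]
Tree (level-order array): [38, 25, 40, 8, 35, None, None, 6, 11, 28, 36, 1, None, 10]
BFS from the root, enqueuing left then right child of each popped node:
  queue [38] -> pop 38, enqueue [25, 40], visited so far: [38]
  queue [25, 40] -> pop 25, enqueue [8, 35], visited so far: [38, 25]
  queue [40, 8, 35] -> pop 40, enqueue [none], visited so far: [38, 25, 40]
  queue [8, 35] -> pop 8, enqueue [6, 11], visited so far: [38, 25, 40, 8]
  queue [35, 6, 11] -> pop 35, enqueue [28, 36], visited so far: [38, 25, 40, 8, 35]
  queue [6, 11, 28, 36] -> pop 6, enqueue [1], visited so far: [38, 25, 40, 8, 35, 6]
  queue [11, 28, 36, 1] -> pop 11, enqueue [10], visited so far: [38, 25, 40, 8, 35, 6, 11]
  queue [28, 36, 1, 10] -> pop 28, enqueue [none], visited so far: [38, 25, 40, 8, 35, 6, 11, 28]
  queue [36, 1, 10] -> pop 36, enqueue [none], visited so far: [38, 25, 40, 8, 35, 6, 11, 28, 36]
  queue [1, 10] -> pop 1, enqueue [none], visited so far: [38, 25, 40, 8, 35, 6, 11, 28, 36, 1]
  queue [10] -> pop 10, enqueue [none], visited so far: [38, 25, 40, 8, 35, 6, 11, 28, 36, 1, 10]
Result: [38, 25, 40, 8, 35, 6, 11, 28, 36, 1, 10]


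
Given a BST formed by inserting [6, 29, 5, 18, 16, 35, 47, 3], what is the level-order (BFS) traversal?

Tree insertion order: [6, 29, 5, 18, 16, 35, 47, 3]
Tree (level-order array): [6, 5, 29, 3, None, 18, 35, None, None, 16, None, None, 47]
BFS from the root, enqueuing left then right child of each popped node:
  queue [6] -> pop 6, enqueue [5, 29], visited so far: [6]
  queue [5, 29] -> pop 5, enqueue [3], visited so far: [6, 5]
  queue [29, 3] -> pop 29, enqueue [18, 35], visited so far: [6, 5, 29]
  queue [3, 18, 35] -> pop 3, enqueue [none], visited so far: [6, 5, 29, 3]
  queue [18, 35] -> pop 18, enqueue [16], visited so far: [6, 5, 29, 3, 18]
  queue [35, 16] -> pop 35, enqueue [47], visited so far: [6, 5, 29, 3, 18, 35]
  queue [16, 47] -> pop 16, enqueue [none], visited so far: [6, 5, 29, 3, 18, 35, 16]
  queue [47] -> pop 47, enqueue [none], visited so far: [6, 5, 29, 3, 18, 35, 16, 47]
Result: [6, 5, 29, 3, 18, 35, 16, 47]


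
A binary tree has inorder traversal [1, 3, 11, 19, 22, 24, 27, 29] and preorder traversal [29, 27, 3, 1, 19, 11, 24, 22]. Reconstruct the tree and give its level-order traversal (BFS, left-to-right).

Inorder:  [1, 3, 11, 19, 22, 24, 27, 29]
Preorder: [29, 27, 3, 1, 19, 11, 24, 22]
Algorithm: preorder visits root first, so consume preorder in order;
for each root, split the current inorder slice at that value into
left-subtree inorder and right-subtree inorder, then recurse.
Recursive splits:
  root=29; inorder splits into left=[1, 3, 11, 19, 22, 24, 27], right=[]
  root=27; inorder splits into left=[1, 3, 11, 19, 22, 24], right=[]
  root=3; inorder splits into left=[1], right=[11, 19, 22, 24]
  root=1; inorder splits into left=[], right=[]
  root=19; inorder splits into left=[11], right=[22, 24]
  root=11; inorder splits into left=[], right=[]
  root=24; inorder splits into left=[22], right=[]
  root=22; inorder splits into left=[], right=[]
Reconstructed level-order: [29, 27, 3, 1, 19, 11, 24, 22]


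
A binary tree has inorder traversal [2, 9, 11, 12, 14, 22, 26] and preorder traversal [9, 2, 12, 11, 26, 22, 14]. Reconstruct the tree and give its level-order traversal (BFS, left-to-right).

Inorder:  [2, 9, 11, 12, 14, 22, 26]
Preorder: [9, 2, 12, 11, 26, 22, 14]
Algorithm: preorder visits root first, so consume preorder in order;
for each root, split the current inorder slice at that value into
left-subtree inorder and right-subtree inorder, then recurse.
Recursive splits:
  root=9; inorder splits into left=[2], right=[11, 12, 14, 22, 26]
  root=2; inorder splits into left=[], right=[]
  root=12; inorder splits into left=[11], right=[14, 22, 26]
  root=11; inorder splits into left=[], right=[]
  root=26; inorder splits into left=[14, 22], right=[]
  root=22; inorder splits into left=[14], right=[]
  root=14; inorder splits into left=[], right=[]
Reconstructed level-order: [9, 2, 12, 11, 26, 22, 14]


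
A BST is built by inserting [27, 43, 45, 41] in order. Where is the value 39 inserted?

Starting tree (level order): [27, None, 43, 41, 45]
Insertion path: 27 -> 43 -> 41
Result: insert 39 as left child of 41
Final tree (level order): [27, None, 43, 41, 45, 39]


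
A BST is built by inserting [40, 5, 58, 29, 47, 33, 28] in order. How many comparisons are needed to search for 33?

Search path for 33: 40 -> 5 -> 29 -> 33
Found: True
Comparisons: 4


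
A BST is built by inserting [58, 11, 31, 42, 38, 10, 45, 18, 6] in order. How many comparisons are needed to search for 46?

Search path for 46: 58 -> 11 -> 31 -> 42 -> 45
Found: False
Comparisons: 5


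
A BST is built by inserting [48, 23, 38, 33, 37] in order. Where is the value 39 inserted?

Starting tree (level order): [48, 23, None, None, 38, 33, None, None, 37]
Insertion path: 48 -> 23 -> 38
Result: insert 39 as right child of 38
Final tree (level order): [48, 23, None, None, 38, 33, 39, None, 37]


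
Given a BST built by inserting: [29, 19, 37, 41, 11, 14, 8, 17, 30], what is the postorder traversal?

Tree insertion order: [29, 19, 37, 41, 11, 14, 8, 17, 30]
Tree (level-order array): [29, 19, 37, 11, None, 30, 41, 8, 14, None, None, None, None, None, None, None, 17]
Postorder traversal: [8, 17, 14, 11, 19, 30, 41, 37, 29]
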